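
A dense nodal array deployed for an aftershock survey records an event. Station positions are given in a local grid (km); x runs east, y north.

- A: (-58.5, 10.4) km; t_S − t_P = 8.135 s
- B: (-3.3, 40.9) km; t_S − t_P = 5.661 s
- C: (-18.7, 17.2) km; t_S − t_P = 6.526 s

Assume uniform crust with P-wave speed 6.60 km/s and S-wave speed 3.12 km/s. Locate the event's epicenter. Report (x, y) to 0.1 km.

-34.8 km east, 52.3 km north

Distance from S−P lag: d = Δt · v_P v_S / (v_P − v_S) = Δt · (6.60·3.12)/(6.60−3.12) ≈ 5.9172·Δt.
So d_A = 48.14, d_B = 33.50, d_C = 38.62 km.
Circle about each station: (x + 58.5)² + (y − 10.4)² = 48.14²; (x + 3.3)² + (y − 40.9)² = 33.50²; (x + 18.7)² + (y − 17.2)² = 38.62².
Subtracting pairs of circle equations eliminates x²+y² and gives linear equations (the radical axes):
110.4 x + 61.0 y = -651.50
79.6 x + 13.6 y = -2058.92
Solving the 2×2 system: x ≈ -34.8, y ≈ 52.3 km.
Check against A (with the unrounded x, y): √((x + 58.5)²+(y − 10.4)²) = 48.14 ≈ 48.14 km. ✓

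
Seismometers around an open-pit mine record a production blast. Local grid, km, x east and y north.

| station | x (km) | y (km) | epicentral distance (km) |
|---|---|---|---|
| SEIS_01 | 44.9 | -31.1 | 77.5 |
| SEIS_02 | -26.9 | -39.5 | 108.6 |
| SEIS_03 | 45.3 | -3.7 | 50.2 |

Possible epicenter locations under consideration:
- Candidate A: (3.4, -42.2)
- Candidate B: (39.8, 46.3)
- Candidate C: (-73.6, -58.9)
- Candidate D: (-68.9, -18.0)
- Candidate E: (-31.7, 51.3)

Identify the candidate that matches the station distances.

For each candidate, compare |candidate − station| to the reported distance:
Candidate A: residuals SEIS_01 34.5, SEIS_02 78.2, SEIS_03 6.7 → max 78.2 km
Candidate B: residuals SEIS_01 0.1, SEIS_02 0.1, SEIS_03 0.1 → max 0.1 km
Candidate C: residuals SEIS_01 44.2, SEIS_02 58.0, SEIS_03 80.9 → max 80.9 km
Candidate D: residuals SEIS_01 37.1, SEIS_02 61.4, SEIS_03 64.9 → max 64.9 km
Candidate E: residuals SEIS_01 35.0, SEIS_02 17.7, SEIS_03 44.4 → max 44.4 km
Only Candidate B has all residuals ≈ 0.

Candidate B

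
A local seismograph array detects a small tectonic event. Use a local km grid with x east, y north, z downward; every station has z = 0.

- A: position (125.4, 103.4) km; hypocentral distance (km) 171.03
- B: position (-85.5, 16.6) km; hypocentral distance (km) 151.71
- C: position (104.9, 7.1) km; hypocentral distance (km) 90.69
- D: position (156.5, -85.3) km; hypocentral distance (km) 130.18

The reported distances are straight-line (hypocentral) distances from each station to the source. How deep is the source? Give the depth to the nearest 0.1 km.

51.1 km

Each station gives a sphere (x−x_i)² + (y−y_i)² + z² = d_i² (stations at z=0).
Subtracting the A sphere from B and C: z² cancels, leaving linear equations in x and y:
-421.8 x − 173.6 y = -12595.57
-41.0 x − 192.6 y = 5664.28
Solving: x ≈ 45.995, y ≈ -39.201 km (keep extra digits for the depth step; rounded: 46.0, -39.2).
Then from the A sphere: z² = 171.03² − (x − 125.4)² − (y − 103.4)² with x = 45.995, y = -39.201, so z ≈ 51.099 ≈ 51.1 km.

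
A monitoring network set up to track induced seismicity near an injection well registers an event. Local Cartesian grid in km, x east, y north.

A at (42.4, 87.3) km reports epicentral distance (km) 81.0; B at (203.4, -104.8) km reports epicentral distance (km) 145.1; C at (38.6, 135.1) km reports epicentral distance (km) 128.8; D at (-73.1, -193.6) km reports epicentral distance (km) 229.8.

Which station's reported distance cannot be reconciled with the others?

Solve using three stations at a time. Using A, C, D (subtract circle equations pairwise → linear system) gives (x, y) ≈ (40.3, 6.3).
Distances from that point to each station vs reported:
  A: calculated 81.0 vs reported 81.0 → residual 0.0 km
  B: calculated 197.3 vs reported 145.1 → residual 52.2 km
  C: calculated 128.8 vs reported 128.8 → residual 0.0 km
  D: calculated 229.8 vs reported 229.8 → residual 0.0 km
A, C, D are mutually consistent (residuals ≈ 0); B is off by 52.2 km.

B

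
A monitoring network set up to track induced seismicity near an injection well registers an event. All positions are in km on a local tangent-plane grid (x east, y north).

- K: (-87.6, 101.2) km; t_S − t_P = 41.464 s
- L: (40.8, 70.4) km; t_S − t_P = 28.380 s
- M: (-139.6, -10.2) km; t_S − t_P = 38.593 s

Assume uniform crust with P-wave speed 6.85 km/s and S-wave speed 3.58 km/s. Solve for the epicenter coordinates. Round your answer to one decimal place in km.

Distance from S−P lag: d = Δt · v_P v_S / (v_P − v_S) = Δt · (6.85·3.58)/(6.85−3.58) ≈ 7.4994·Δt.
So d_K = 310.95, d_L = 212.83, d_M = 289.42 km.
Circle about each station: (x + 87.6)² + (y − 101.2)² = 310.95²; (x − 40.8)² + (y − 70.4)² = 212.83²; (x + 139.6)² + (y + 10.2)² = 289.42².
Subtracting pairs of circle equations eliminates x²+y² and gives linear equations (the radical axes):
256.8 x − 61.6 y = 40098.89
-104.0 x − 222.8 y = 14602.97
Solving the 2×2 system: x ≈ 126.3, y ≈ -124.5 km.
Check against K (with the unrounded x, y): √((x + 87.6)²+(y − 101.2)²) = 310.94 ≈ 310.95 km. ✓

x ≈ 126.3 km, y ≈ -124.5 km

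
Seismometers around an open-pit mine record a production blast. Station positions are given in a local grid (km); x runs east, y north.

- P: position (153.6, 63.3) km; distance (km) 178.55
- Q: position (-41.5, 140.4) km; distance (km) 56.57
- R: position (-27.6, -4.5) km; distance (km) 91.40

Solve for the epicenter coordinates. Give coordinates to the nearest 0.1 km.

Circle about each station: (x − 153.6)² + (y − 63.3)² = 178.55²; (x + 41.5)² + (y − 140.4)² = 56.57²; (x + 27.6)² + (y + 4.5)² = 91.40².
Subtracting pairs of circle equations eliminates x²+y² and gives linear equations (the radical axes):
-390.2 x + 154.2 y = 22514.50
-362.4 x − 135.6 y = -3291.70
Solving the 2×2 system: x ≈ -23.4, y ≈ 86.8 km.

x ≈ -23.4 km, y ≈ 86.8 km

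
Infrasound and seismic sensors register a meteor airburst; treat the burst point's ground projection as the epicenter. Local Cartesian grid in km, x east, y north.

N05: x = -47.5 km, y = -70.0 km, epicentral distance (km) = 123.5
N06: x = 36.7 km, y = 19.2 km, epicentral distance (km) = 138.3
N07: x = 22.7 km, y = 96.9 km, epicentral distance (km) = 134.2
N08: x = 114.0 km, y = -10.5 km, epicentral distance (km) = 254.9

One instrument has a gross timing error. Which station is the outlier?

N08

Solve using three stations at a time. Using N05, N06, N07 (subtract circle equations pairwise → linear system) gives (x, y) ≈ (-99.7, 41.9).
Distances from that point to each station vs reported:
  N05: calculated 123.5 vs reported 123.5 → residual 0.0 km
  N06: calculated 138.3 vs reported 138.3 → residual 0.0 km
  N07: calculated 134.2 vs reported 134.2 → residual 0.0 km
  N08: calculated 220.1 vs reported 254.9 → residual 34.8 km
N05, N06, N07 are mutually consistent (residuals ≈ 0); N08 is off by 34.8 km.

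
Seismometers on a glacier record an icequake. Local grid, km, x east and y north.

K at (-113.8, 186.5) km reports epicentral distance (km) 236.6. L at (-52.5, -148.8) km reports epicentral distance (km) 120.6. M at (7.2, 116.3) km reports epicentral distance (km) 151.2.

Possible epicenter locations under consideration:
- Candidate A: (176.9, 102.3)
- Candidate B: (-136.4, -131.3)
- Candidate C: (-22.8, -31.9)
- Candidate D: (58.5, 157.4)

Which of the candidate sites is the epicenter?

For each candidate, compare |candidate − station| to the reported distance:
Candidate A: residuals K 66.0, L 219.5, M 19.1 → max 219.5 km
Candidate B: residuals K 82.0, L 34.9, M 135.0 → max 135.0 km
Candidate C: residuals K 0.0, L 0.0, M 0.0 → max 0.0 km
Candidate D: residuals K 61.9, L 205.1, M 85.5 → max 205.1 km
Only Candidate C has all residuals ≈ 0.

Candidate C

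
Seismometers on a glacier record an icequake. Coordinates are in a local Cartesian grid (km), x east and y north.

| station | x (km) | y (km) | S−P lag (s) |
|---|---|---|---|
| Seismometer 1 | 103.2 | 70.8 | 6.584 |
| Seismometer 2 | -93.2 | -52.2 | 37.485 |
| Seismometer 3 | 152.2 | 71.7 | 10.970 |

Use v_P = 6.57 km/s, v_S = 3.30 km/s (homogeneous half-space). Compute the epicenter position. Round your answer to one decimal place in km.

Distance from S−P lag: d = Δt · v_P v_S / (v_P − v_S) = Δt · (6.57·3.30)/(6.57−3.30) ≈ 6.6303·Δt.
So d_Seismometer 1 = 43.65, d_Seismometer 2 = 248.54, d_Seismometer 3 = 72.73 km.
Circle about each station: (x − 103.2)² + (y − 70.8)² = 43.65²; (x + 93.2)² + (y + 52.2)² = 248.54²; (x − 152.2)² + (y − 71.7)² = 72.73².
Subtracting pairs of circle equations eliminates x²+y² and gives linear equations (the radical axes):
-392.8 x − 246.0 y = -64118.61
98.0 x + 1.8 y = 9258.52
Solving the 2×2 system: x ≈ 92.4, y ≈ 113.1 km.
Check against Seismometer 1 (with the unrounded x, y): √((x − 103.2)²+(y − 70.8)²) = 43.67 ≈ 43.65 km. ✓

x ≈ 92.4 km, y ≈ 113.1 km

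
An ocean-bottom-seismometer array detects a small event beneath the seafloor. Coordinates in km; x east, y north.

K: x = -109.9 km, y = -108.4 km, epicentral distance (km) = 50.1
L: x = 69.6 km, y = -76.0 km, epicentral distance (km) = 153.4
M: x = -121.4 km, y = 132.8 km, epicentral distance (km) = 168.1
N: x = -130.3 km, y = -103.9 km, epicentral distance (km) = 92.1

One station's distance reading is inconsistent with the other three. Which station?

Solve using three stations at a time. Using L, M, N (subtract circle equations pairwise → linear system) gives (x, y) ≈ (-76.5, -29.2).
Distances from that point to each station vs reported:
  K: calculated 86.0 vs reported 50.1 → residual 35.9 km
  L: calculated 153.4 vs reported 153.4 → residual 0.0 km
  M: calculated 168.1 vs reported 168.1 → residual 0.0 km
  N: calculated 92.1 vs reported 92.1 → residual 0.0 km
L, M, N are mutually consistent (residuals ≈ 0); K is off by 35.9 km.

K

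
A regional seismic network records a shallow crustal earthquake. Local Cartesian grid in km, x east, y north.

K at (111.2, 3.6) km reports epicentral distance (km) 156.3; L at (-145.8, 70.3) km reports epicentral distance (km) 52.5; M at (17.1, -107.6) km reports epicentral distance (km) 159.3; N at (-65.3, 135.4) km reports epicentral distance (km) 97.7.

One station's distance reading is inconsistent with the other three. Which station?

L

Solve using three stations at a time. Using K, M, N (subtract circle equations pairwise → linear system) gives (x, y) ≈ (-40.6, 40.9).
Distances from that point to each station vs reported:
  K: calculated 156.3 vs reported 156.3 → residual 0.0 km
  L: calculated 109.3 vs reported 52.5 → residual 56.8 km
  M: calculated 159.3 vs reported 159.3 → residual 0.0 km
  N: calculated 97.7 vs reported 97.7 → residual 0.0 km
K, M, N are mutually consistent (residuals ≈ 0); L is off by 56.8 km.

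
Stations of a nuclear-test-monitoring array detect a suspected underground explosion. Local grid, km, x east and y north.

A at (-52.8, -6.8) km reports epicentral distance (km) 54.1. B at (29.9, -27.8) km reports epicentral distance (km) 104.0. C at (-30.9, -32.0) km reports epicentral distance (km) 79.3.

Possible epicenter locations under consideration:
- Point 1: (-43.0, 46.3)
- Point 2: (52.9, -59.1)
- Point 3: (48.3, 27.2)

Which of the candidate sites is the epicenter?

Point 1

For each candidate, compare |candidate − station| to the reported distance:
Point 1: residuals A 0.1, B 0.1, C 0.1 → max 0.1 km
Point 2: residuals A 63.8, B 65.2, C 8.8 → max 65.2 km
Point 3: residuals A 52.6, B 46.0, C 19.6 → max 52.6 km
Only Point 1 has all residuals ≈ 0.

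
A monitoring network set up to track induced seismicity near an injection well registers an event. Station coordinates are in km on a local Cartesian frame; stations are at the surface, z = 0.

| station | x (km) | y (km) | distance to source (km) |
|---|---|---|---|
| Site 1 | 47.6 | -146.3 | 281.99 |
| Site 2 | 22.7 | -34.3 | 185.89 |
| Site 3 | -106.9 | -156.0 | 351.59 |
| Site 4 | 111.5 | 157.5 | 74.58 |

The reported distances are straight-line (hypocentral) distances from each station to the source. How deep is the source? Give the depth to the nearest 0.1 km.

z ≈ 64.7 km

Each station gives a sphere (x−x_i)² + (y−y_i)² + z² = d_i² (stations at z=0).
Subtracting the Site 1 sphere from Site 2 and Site 3: z² cancels, leaving linear equations in x and y:
-49.8 x + 224.0 y = 22985.60
-309.0 x − 19.4 y = -32003.01
Solving: x ≈ 95.790, y ≈ 123.910 km (keep extra digits for the depth step; rounded: 95.8, 123.9).
Then from the Site 1 sphere: z² = 281.99² − (x − 47.6)² − (y + 146.3)² with x = 95.790, y = 123.910, so z ≈ 64.673 ≈ 64.7 km.
Check against Site 4 (with the unrounded solution): distance 74.55 ≈ 74.58 km. ✓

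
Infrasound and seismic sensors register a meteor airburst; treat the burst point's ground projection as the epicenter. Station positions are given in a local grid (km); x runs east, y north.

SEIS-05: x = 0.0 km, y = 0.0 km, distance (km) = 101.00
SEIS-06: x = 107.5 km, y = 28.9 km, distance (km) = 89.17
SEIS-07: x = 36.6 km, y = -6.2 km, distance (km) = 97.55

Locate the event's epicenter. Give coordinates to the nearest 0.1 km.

x ≈ 43.6 km, y ≈ 91.1 km

Circle about each station: x² + y² = 101.00²; (x − 107.5)² + (y − 28.9)² = 89.17²; (x − 36.6)² + (y + 6.2)² = 97.55².
Subtracting pairs of circle equations eliminates x²+y² and gives linear equations (the radical axes):
215.0 x + 57.8 y = 14641.17
73.2 x − 12.4 y = 2063.00
Solving the 2×2 system: x ≈ 43.6, y ≈ 91.1 km.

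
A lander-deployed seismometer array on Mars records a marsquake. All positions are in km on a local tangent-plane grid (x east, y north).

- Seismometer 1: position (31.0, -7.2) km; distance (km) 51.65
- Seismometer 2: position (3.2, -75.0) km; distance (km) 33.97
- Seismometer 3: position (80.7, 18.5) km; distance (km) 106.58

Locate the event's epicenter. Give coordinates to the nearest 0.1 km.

-6.7 km east, -42.5 km north

Circle about each station: (x − 31.0)² + (y + 7.2)² = 51.65²; (x − 3.2)² + (y + 75.0)² = 33.97²; (x − 80.7)² + (y − 18.5)² = 106.58².
Subtracting pairs of circle equations eliminates x²+y² and gives linear equations (the radical axes):
-55.6 x − 135.6 y = 6136.16
99.4 x + 51.4 y = -2849.67
Solving the 2×2 system: x ≈ -6.7, y ≈ -42.5 km.
Check against Seismometer 1 (with the unrounded x, y): √((x − 31.0)²+(y + 7.2)²) = 51.64 ≈ 51.65 km. ✓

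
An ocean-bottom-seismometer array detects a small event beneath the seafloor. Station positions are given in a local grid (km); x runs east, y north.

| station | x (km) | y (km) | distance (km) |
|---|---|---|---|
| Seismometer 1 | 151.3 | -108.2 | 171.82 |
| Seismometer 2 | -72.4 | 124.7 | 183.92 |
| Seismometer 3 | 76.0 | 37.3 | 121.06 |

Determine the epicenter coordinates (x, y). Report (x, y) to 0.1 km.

Circle about each station: (x − 151.3)² + (y + 108.2)² = 171.82²; (x + 72.4)² + (y − 124.7)² = 183.92²; (x − 76.0)² + (y − 37.3)² = 121.06².
Subtracting the Seismometer 1 equation from the Seismometer 2 and Seismometer 3 equations removes the quadratic terms:
-447.4 x + 465.8 y = -18111.53
-150.6 x + 291.0 y = -12565.05
Solving the 2×2 system: x ≈ -9.7, y ≈ -48.2 km.
Check against Seismometer 1 (with the unrounded x, y): √((x − 151.3)²+(y + 108.2)²) = 171.82 ≈ 171.82 km. ✓

-9.7 km east, -48.2 km north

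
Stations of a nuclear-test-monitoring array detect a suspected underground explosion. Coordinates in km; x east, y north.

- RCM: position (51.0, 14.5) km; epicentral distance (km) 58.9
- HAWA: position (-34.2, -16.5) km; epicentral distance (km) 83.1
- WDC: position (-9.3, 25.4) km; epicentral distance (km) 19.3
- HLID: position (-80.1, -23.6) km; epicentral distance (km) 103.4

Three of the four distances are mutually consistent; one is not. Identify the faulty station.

HAWA

Solve using three stations at a time. Using RCM, WDC, HLID (subtract circle equations pairwise → linear system) gives (x, y) ≈ (-0.7, 42.7).
Distances from that point to each station vs reported:
  RCM: calculated 58.9 vs reported 58.9 → residual 0.0 km
  HAWA: calculated 68.0 vs reported 83.1 → residual 15.1 km
  WDC: calculated 19.3 vs reported 19.3 → residual 0.0 km
  HLID: calculated 103.4 vs reported 103.4 → residual 0.0 km
RCM, WDC, HLID are mutually consistent (residuals ≈ 0); HAWA is off by 15.1 km.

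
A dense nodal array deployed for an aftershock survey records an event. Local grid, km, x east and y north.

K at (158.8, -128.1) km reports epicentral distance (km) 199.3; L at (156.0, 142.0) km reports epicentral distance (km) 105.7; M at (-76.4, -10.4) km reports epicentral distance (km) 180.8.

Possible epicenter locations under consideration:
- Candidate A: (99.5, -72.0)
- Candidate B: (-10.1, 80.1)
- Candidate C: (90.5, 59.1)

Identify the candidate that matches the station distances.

Candidate C

For each candidate, compare |candidate − station| to the reported distance:
Candidate A: residuals K 117.7, L 115.6, M 5.6 → max 117.7 km
Candidate B: residuals K 68.8, L 71.6, M 68.6 → max 71.6 km
Candidate C: residuals K 0.0, L 0.0, M 0.0 → max 0.0 km
Only Candidate C has all residuals ≈ 0.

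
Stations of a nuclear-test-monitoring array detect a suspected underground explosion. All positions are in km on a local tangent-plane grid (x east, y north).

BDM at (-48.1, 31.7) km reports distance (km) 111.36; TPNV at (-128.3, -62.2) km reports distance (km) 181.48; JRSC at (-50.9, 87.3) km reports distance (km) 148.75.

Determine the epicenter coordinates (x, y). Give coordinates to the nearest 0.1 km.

Circle about each station: (x + 48.1)² + (y − 31.7)² = 111.36²; (x + 128.3)² + (y + 62.2)² = 181.48²; (x + 50.9)² + (y − 87.3)² = 148.75².
Subtracting pairs of circle equations eliminates x²+y² and gives linear equations (the radical axes):
-160.4 x − 187.8 y = -3522.71
-5.6 x + 111.2 y = -2831.91
Solving the 2×2 system: x ≈ 48.9, y ≈ -23.0 km.

48.9 km east, -23.0 km north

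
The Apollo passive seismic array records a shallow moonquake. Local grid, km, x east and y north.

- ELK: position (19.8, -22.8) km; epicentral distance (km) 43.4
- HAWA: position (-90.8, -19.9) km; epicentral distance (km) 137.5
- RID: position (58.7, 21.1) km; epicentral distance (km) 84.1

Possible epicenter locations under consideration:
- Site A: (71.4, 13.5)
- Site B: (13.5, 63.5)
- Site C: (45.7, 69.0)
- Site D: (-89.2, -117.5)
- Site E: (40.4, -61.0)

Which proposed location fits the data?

Site E

For each candidate, compare |candidate − station| to the reported distance:
Site A: residuals ELK 19.7, HAWA 28.1, RID 69.3 → max 69.3 km
Site B: residuals ELK 43.1, HAWA 4.0, RID 22.1 → max 43.1 km
Site C: residuals ELK 52.0, HAWA 25.4, RID 34.5 → max 52.0 km
Site D: residuals ELK 101.0, HAWA 39.9, RID 118.6 → max 118.6 km
Site E: residuals ELK 0.0, HAWA 0.0, RID 0.0 → max 0.0 km
Only Site E has all residuals ≈ 0.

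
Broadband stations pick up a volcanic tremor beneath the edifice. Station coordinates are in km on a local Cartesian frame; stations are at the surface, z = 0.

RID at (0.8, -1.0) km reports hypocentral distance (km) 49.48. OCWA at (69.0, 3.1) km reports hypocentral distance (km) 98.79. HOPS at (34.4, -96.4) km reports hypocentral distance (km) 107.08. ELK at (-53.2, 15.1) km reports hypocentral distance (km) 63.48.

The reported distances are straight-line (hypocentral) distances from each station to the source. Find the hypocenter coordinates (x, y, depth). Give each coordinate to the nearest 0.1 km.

x ≈ -17.8 km, y ≈ -13.9 km, depth ≈ 44.0 km

Each station gives a sphere (x−x_i)² + (y−y_i)² + z² = d_i² (stations at z=0).
Subtracting the RID sphere from OCWA and HOPS: z² cancels, leaving linear equations in x and y:
136.4 x + 8.2 y = -2542.22
67.2 x − 190.8 y = 1456.82
Solving: x ≈ -17.802, y ≈ -13.905 km (keep extra digits for the depth step; rounded: -17.8, -13.9).
Then from the RID sphere: z² = 49.48² − (x − 0.8)² − (y + 1.0)² with x = -17.802, y = -13.905, so z ≈ 43.997 ≈ 44.0 km.
Check against ELK (with the unrounded solution): distance 63.48 ≈ 63.48 km. ✓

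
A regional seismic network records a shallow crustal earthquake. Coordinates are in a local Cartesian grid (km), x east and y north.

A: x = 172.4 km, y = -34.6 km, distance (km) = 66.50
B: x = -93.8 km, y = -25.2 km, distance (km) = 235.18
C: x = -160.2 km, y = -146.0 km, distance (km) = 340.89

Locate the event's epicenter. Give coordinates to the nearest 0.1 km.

Circle about each station: (x − 172.4)² + (y + 34.6)² = 66.50²; (x + 93.8)² + (y + 25.2)² = 235.18²; (x + 160.2)² + (y + 146.0)² = 340.89².
Subtracting the A equation from the B and C equations removes the quadratic terms:
-532.4 x + 18.8 y = -72372.82
-665.2 x − 222.8 y = -95722.62
Solving the 2×2 system: x ≈ 136.7, y ≈ 21.5 km.

x ≈ 136.7 km, y ≈ 21.5 km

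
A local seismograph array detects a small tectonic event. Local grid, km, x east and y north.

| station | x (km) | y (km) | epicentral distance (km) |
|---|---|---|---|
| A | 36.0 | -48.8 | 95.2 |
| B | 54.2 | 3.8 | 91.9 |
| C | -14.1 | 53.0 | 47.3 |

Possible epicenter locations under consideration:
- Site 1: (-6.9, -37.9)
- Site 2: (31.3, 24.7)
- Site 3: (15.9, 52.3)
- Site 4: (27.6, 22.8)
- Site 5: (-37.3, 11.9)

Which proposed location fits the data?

For each candidate, compare |candidate − station| to the reported distance:
Site 1: residuals A 50.9, B 17.9, C 43.9 → max 50.9 km
Site 2: residuals A 21.5, B 60.9, C 6.2 → max 60.9 km
Site 3: residuals A 7.9, B 30.1, C 17.3 → max 30.1 km
Site 4: residuals A 23.1, B 59.2, C 4.2 → max 59.2 km
Site 5: residuals A 0.0, B 0.0, C 0.1 → max 0.1 km
Only Site 5 has all residuals ≈ 0.

Site 5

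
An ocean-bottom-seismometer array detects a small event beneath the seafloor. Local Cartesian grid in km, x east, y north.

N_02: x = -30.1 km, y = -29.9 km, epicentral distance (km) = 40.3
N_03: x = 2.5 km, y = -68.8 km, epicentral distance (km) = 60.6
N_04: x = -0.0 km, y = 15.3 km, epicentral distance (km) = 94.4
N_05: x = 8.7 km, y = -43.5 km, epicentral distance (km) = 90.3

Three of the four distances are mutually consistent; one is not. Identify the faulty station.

N_05

Solve using three stations at a time. Using N_02, N_03, N_04 (subtract circle equations pairwise → linear system) gives (x, y) ≈ (-57.5, -59.6).
Distances from that point to each station vs reported:
  N_02: calculated 40.4 vs reported 40.3 → residual 0.1 km
  N_03: calculated 60.7 vs reported 60.6 → residual 0.1 km
  N_04: calculated 94.5 vs reported 94.4 → residual 0.1 km
  N_05: calculated 68.1 vs reported 90.3 → residual 22.2 km
N_02, N_03, N_04 are mutually consistent (residuals ≈ 0); N_05 is off by 22.2 km.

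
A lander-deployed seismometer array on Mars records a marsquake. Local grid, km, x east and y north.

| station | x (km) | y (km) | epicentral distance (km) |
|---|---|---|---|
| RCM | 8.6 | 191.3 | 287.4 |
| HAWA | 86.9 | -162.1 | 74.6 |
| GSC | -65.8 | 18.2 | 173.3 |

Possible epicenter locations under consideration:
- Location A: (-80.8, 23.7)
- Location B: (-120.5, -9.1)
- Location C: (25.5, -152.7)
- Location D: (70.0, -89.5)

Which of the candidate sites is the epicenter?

Location D

For each candidate, compare |candidate − station| to the reported distance:
Location A: residuals RCM 97.4, HAWA 175.7, GSC 157.3 → max 175.7 km
Location B: residuals RCM 49.0, HAWA 183.1, GSC 112.2 → max 183.1 km
Location C: residuals RCM 57.0, HAWA 12.5, GSC 20.5 → max 57.0 km
Location D: residuals RCM 0.0, HAWA 0.1, GSC 0.0 → max 0.1 km
Only Location D has all residuals ≈ 0.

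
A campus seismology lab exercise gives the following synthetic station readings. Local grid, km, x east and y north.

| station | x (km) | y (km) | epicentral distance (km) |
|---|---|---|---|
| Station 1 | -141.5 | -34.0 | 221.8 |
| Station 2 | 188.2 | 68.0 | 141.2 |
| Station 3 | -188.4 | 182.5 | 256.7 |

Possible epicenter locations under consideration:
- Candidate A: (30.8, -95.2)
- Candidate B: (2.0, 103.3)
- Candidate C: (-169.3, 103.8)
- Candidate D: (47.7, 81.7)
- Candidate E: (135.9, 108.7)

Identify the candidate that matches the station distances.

Candidate D

For each candidate, compare |candidate − station| to the reported distance:
Candidate A: residuals Station 1 39.0, Station 2 85.5, Station 3 97.1 → max 97.1 km
Candidate B: residuals Station 1 23.2, Station 2 48.3, Station 3 50.5 → max 50.5 km
Candidate C: residuals Station 1 81.2, Station 2 218.1, Station 3 175.7 → max 218.1 km
Candidate D: residuals Station 1 0.0, Station 2 0.0, Station 3 0.0 → max 0.0 km
Candidate E: residuals Station 1 90.2, Station 2 74.9, Station 3 75.9 → max 90.2 km
Only Candidate D has all residuals ≈ 0.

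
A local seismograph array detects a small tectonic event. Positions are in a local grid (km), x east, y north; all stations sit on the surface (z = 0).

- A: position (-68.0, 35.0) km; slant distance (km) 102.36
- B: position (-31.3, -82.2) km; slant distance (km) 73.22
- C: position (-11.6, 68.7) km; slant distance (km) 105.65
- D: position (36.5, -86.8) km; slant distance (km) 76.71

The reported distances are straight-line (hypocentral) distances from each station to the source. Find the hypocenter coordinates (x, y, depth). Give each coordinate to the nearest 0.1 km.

(2.5, -29.1, 37.4)

Each station gives a sphere (x−x_i)² + (y−y_i)² + z² = d_i² (stations at z=0).
Subtracting the A sphere from B and C: z² cancels, leaving linear equations in x and y:
73.4 x − 234.4 y = 7003.93
112.8 x + 67.4 y = -1679.10
Solving: x ≈ 2.500, y ≈ -29.097 km (keep extra digits for the depth step; rounded: 2.5, -29.1).
Then from the A sphere: z² = 102.36² − (x + 68.0)² − (y − 35.0)² with x = 2.500, y = -29.097, so z ≈ 37.402 ≈ 37.4 km.
Check against D (with the unrounded solution): distance 76.71 ≈ 76.71 km. ✓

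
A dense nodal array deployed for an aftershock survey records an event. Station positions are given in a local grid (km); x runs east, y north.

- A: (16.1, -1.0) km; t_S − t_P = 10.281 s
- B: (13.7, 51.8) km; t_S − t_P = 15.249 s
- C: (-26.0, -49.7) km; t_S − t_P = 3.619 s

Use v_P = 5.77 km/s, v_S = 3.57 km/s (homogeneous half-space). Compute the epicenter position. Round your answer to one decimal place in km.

Distance from S−P lag: d = Δt · v_P v_S / (v_P − v_S) = Δt · (5.77·3.57)/(5.77−3.57) ≈ 9.3631·Δt.
So d_A = 96.26, d_B = 142.78, d_C = 33.89 km.
Circle about each station: (x − 16.1)² + (y + 1.0)² = 96.26²; (x − 13.7)² + (y − 51.8)² = 142.78²; (x + 26.0)² + (y + 49.7)² = 33.89².
Subtracting pairs of circle equations eliminates x²+y² and gives linear equations (the radical axes):
-4.8 x + 105.6 y = -8509.42
-84.2 x − 97.4 y = 11003.34
Solving the 2×2 system: x ≈ -35.6, y ≈ -82.2 km.

(-35.6, -82.2)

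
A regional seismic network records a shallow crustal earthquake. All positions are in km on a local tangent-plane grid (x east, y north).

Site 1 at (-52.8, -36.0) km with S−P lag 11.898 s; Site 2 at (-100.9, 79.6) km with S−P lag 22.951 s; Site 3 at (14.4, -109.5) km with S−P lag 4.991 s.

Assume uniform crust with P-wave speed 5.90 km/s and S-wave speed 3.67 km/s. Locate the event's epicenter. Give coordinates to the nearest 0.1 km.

Distance from S−P lag: d = Δt · v_P v_S / (v_P − v_S) = Δt · (5.90·3.67)/(5.90−3.67) ≈ 9.7099·Δt.
So d_Site 1 = 115.53, d_Site 2 = 222.85, d_Site 3 = 48.46 km.
Circle about each station: (x + 52.8)² + (y + 36.0)² = 115.53²; (x + 100.9)² + (y − 79.6)² = 222.85²; (x − 14.4)² + (y + 109.5)² = 48.46².
Subtracting the Site 1 equation from the Site 2 and Site 3 equations removes the quadratic terms:
-96.2 x + 231.2 y = -23881.81
134.4 x − 147.0 y = 19112.58
Solving the 2×2 system: x ≈ 53.6, y ≈ -81.0 km.

53.6 km east, -81.0 km north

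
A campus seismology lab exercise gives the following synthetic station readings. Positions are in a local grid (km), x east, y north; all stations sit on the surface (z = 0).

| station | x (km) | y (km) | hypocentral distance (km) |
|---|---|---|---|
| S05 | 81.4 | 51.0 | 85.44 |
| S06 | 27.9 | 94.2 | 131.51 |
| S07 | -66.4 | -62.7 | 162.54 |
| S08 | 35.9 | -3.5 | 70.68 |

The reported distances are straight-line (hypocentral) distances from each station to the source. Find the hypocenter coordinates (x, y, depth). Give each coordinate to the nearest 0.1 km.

Each station gives a sphere (x−x_i)² + (y−y_i)² + z² = d_i² (stations at z=0).
Subtracting the S05 sphere from S06 and S07: z² cancels, leaving linear equations in x and y:
-107.0 x + 86.4 y = -9569.80
-295.6 x − 227.4 y = -20005.97
Solving: x ≈ 78.295, y ≈ -13.799 km (keep extra digits for the depth step; rounded: 78.3, -13.8).
Then from the S05 sphere: z² = 85.44² − (x − 81.4)² − (y − 51.0)² with x = 78.295, y = -13.799, so z ≈ 55.601 ≈ 55.6 km.

(78.3, -13.8, 55.6)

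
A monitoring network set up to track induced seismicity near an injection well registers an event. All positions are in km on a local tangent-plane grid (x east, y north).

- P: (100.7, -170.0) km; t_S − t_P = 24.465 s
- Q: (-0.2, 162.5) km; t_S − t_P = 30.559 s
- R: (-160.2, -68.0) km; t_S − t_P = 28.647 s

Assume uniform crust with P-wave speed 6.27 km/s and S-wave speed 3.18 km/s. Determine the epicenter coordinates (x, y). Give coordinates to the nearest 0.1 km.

x ≈ 21.4 km, y ≈ -33.5 km

Distance from S−P lag: d = Δt · v_P v_S / (v_P − v_S) = Δt · (6.27·3.18)/(6.27−3.18) ≈ 6.4526·Δt.
So d_P = 157.86, d_Q = 197.19, d_R = 184.85 km.
Circle about each station: (x − 100.7)² + (y + 170.0)² = 157.86²; (x + 0.2)² + (y − 162.5)² = 197.19²; (x + 160.2)² + (y + 68.0)² = 184.85².
Subtracting pairs of circle equations eliminates x²+y² and gives linear equations (the radical axes):
-201.8 x + 665.0 y = -26598.32
-521.8 x + 204.0 y = -18002.19
Solving the 2×2 system: x ≈ 21.4, y ≈ -33.5 km.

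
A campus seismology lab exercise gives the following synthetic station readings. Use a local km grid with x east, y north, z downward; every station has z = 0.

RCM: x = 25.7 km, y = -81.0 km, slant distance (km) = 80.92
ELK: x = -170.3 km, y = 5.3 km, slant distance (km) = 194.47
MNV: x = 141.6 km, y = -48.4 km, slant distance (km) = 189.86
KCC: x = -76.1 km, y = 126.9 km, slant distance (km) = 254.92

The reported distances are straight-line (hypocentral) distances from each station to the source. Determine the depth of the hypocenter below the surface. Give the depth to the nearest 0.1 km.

depth ≈ 46.7 km

Each station gives a sphere (x−x_i)² + (y−y_i)² + z² = d_i² (stations at z=0).
Subtracting the RCM sphere from ELK and MNV: z² cancels, leaving linear equations in x and y:
-392.0 x + 172.6 y = -9461.84
231.8 x + 65.2 y = -14327.14
Solving: x ≈ -28.306, y ≈ -119.107 km (keep extra digits for the depth step; rounded: -28.3, -119.1).
Then from the RCM sphere: z² = 80.92² − (x − 25.7)² − (y + 81.0)² with x = -28.306, y = -119.107, so z ≈ 46.682 ≈ 46.7 km.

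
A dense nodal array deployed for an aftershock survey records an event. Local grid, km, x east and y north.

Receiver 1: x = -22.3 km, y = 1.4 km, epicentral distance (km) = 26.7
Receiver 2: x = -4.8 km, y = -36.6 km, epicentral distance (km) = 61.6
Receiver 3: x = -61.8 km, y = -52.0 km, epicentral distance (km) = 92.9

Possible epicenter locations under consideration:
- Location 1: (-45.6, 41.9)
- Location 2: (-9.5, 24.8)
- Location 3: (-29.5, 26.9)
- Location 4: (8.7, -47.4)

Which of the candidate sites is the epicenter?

For each candidate, compare |candidate − station| to the reported distance:
Location 1: residuals Receiver 1 20.0, Receiver 2 26.9, Receiver 3 2.4 → max 26.9 km
Location 2: residuals Receiver 1 0.0, Receiver 2 0.0, Receiver 3 0.0 → max 0.0 km
Location 3: residuals Receiver 1 0.2, Receiver 2 6.5, Receiver 3 7.6 → max 7.6 km
Location 4: residuals Receiver 1 31.1, Receiver 2 44.3, Receiver 3 22.3 → max 44.3 km
Only Location 2 has all residuals ≈ 0.

Location 2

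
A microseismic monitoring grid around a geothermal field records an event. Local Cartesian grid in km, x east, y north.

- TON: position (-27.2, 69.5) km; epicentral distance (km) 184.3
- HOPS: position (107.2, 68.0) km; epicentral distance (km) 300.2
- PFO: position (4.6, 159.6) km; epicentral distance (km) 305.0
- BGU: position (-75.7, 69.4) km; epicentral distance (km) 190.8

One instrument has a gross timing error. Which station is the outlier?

TON

Solve using three stations at a time. Using HOPS, PFO, BGU (subtract circle equations pairwise → linear system) gives (x, y) ≈ (-132.5, -113.1).
Distances from that point to each station vs reported:
  TON: calculated 210.7 vs reported 184.3 → residual 26.4 km
  HOPS: calculated 300.4 vs reported 300.2 → residual 0.2 km
  PFO: calculated 305.2 vs reported 305.0 → residual 0.2 km
  BGU: calculated 191.1 vs reported 190.8 → residual 0.3 km
HOPS, PFO, BGU are mutually consistent (residuals ≈ 0); TON is off by 26.4 km.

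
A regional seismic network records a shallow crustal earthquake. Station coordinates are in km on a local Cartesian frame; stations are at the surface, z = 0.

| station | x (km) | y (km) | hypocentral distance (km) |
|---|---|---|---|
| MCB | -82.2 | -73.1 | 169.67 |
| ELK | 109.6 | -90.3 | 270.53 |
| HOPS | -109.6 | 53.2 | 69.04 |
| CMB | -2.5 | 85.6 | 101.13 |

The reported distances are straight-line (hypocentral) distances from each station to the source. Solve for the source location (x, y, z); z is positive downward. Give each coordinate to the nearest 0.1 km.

x ≈ -86.9 km, y ≈ 87.1 km, depth ≈ 55.7 km

Each station gives a sphere (x−x_i)² + (y−y_i)² + z² = d_i² (stations at z=0).
Subtracting the MCB sphere from ELK and HOPS: z² cancels, leaving linear equations in x and y:
383.6 x − 34.4 y = -36332.77
-54.8 x + 252.6 y = 26763.34
Solving: x ≈ -86.905, y ≈ 87.098 km (keep extra digits for the depth step; rounded: -86.9, 87.1).
Then from the MCB sphere: z² = 169.67² − (x + 82.2)² − (y + 73.1)² with x = -86.905, y = 87.098, so z ≈ 55.699 ≈ 55.7 km.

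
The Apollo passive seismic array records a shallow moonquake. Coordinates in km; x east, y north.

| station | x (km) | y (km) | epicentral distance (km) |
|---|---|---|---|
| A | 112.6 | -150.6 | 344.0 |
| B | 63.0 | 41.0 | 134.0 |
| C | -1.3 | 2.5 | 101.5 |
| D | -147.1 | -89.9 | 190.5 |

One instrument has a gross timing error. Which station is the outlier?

A

Solve using three stations at a time. Using B, C, D (subtract circle equations pairwise → linear system) gives (x, y) ≈ (-64.8, 82.0).
Distances from that point to each station vs reported:
  A: calculated 292.5 vs reported 344.0 → residual 51.5 km
  B: calculated 134.2 vs reported 134.0 → residual 0.2 km
  C: calculated 101.8 vs reported 101.5 → residual 0.3 km
  D: calculated 190.6 vs reported 190.5 → residual 0.1 km
B, C, D are mutually consistent (residuals ≈ 0); A is off by 51.5 km.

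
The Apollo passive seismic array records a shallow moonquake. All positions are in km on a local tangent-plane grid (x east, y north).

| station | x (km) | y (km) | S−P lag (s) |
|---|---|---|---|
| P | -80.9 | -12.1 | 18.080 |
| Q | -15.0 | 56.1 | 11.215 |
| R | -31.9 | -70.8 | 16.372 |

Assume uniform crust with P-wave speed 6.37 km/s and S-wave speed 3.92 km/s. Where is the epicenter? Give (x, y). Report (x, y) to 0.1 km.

Distance from S−P lag: d = Δt · v_P v_S / (v_P − v_S) = Δt · (6.37·3.92)/(6.37−3.92) ≈ 10.1920·Δt.
So d_P = 184.27, d_Q = 114.30, d_R = 166.86 km.
Circle about each station: (x + 80.9)² + (y + 12.1)² = 184.27²; (x + 15.0)² + (y − 56.1)² = 114.30²; (x + 31.9)² + (y + 70.8)² = 166.86².
Subtracting the P equation from the Q and R equations removes the quadratic terms:
131.8 x + 136.4 y = 17571.93
98.0 x − 117.4 y = 5452.20
Solving the 2×2 system: x ≈ 97.3, y ≈ 34.8 km.

(97.3, 34.8)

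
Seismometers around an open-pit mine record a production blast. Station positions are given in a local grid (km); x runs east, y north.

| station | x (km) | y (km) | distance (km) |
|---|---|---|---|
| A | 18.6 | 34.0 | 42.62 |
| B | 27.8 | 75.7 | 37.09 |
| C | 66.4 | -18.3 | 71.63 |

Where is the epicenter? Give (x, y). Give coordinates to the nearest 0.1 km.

x ≈ 56.9 km, y ≈ 52.7 km

Circle about each station: (x − 18.6)² + (y − 34.0)² = 42.62²; (x − 27.8)² + (y − 75.7)² = 37.09²; (x − 66.4)² + (y + 18.3)² = 71.63².
Subtracting pairs of circle equations eliminates x²+y² and gives linear equations (the radical axes):
18.4 x + 83.4 y = 5442.17
95.6 x − 104.6 y = -72.50
Solving the 2×2 system: x ≈ 56.9, y ≈ 52.7 km.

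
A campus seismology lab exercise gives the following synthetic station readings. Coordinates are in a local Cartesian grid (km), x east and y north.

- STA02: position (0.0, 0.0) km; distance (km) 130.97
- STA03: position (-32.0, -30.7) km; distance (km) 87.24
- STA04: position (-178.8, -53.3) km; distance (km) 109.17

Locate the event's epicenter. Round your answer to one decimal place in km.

-81.4 km east, -102.6 km north

Circle about each station: x² + y² = 130.97²; (x + 32.0)² + (y + 30.7)² = 87.24²; (x + 178.8)² + (y + 53.3)² = 109.17².
Subtracting pairs of circle equations eliminates x²+y² and gives linear equations (the radical axes):
-64.0 x − 61.4 y = 11508.81
-357.6 x − 106.6 y = 40045.38
Solving the 2×2 system: x ≈ -81.4, y ≈ -102.6 km.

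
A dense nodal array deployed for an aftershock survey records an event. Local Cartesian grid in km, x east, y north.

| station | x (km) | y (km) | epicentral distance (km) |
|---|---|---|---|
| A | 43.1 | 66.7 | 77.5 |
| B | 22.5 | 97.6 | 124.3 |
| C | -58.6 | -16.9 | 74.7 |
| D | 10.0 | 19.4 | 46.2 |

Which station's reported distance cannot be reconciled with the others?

A

Solve using three stations at a time. Using B, C, D (subtract circle equations pairwise → linear system) gives (x, y) ≈ (15.5, -26.5).
Distances from that point to each station vs reported:
  A: calculated 97.2 vs reported 77.5 → residual 19.7 km
  B: calculated 124.3 vs reported 124.3 → residual 0.0 km
  C: calculated 74.7 vs reported 74.7 → residual 0.0 km
  D: calculated 46.3 vs reported 46.2 → residual 0.1 km
B, C, D are mutually consistent (residuals ≈ 0); A is off by 19.7 km.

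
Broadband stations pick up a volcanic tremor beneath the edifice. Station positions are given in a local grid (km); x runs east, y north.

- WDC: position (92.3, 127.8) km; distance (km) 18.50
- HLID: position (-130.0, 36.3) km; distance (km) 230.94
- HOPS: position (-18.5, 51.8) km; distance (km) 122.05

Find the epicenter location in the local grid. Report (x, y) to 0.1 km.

(89.0, 109.6)

Circle about each station: (x − 92.3)² + (y − 127.8)² = 18.50²; (x + 130.0)² + (y − 36.3)² = 230.94²; (x + 18.5)² + (y − 51.8)² = 122.05².
Subtracting pairs of circle equations eliminates x²+y² and gives linear equations (the radical axes):
-444.6 x − 183.0 y = -59625.47
-221.6 x − 152.0 y = -36380.59
Solving the 2×2 system: x ≈ 89.0, y ≈ 109.6 km.
Check against WDC (with the unrounded x, y): √((x − 92.3)²+(y − 127.8)²) = 18.51 ≈ 18.50 km. ✓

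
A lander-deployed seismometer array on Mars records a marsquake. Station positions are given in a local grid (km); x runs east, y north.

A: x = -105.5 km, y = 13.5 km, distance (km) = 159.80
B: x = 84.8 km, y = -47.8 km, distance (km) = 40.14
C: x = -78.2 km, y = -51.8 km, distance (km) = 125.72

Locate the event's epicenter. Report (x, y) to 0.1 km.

Circle about each station: (x + 105.5)² + (y − 13.5)² = 159.80²; (x − 84.8)² + (y + 47.8)² = 40.14²; (x + 78.2)² + (y + 51.8)² = 125.72².
Subtracting the A equation from the B and C equations removes the quadratic terms:
380.6 x − 122.6 y = 22088.20
54.6 x − 130.6 y = 7216.50
Solving the 2×2 system: x ≈ 46.5, y ≈ -35.8 km.

x ≈ 46.5 km, y ≈ -35.8 km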